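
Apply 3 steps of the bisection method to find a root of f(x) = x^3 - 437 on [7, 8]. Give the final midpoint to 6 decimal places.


f(x) = x^3 - 437
f(7) = -94 < 0
f(8) = 75 > 0

Step 1: midpoint = (7.000000 + 8.000000)/2 = 7.500000
  f(7.500000) = -15.125000
  f(mid) < 0, so root is in [7.500000, 8.000000]

Step 2: midpoint = (7.500000 + 8.000000)/2 = 7.750000
  f(7.750000) = 28.484375
  f(mid) > 0, so root is in [7.500000, 7.750000]

Step 3: midpoint = (7.500000 + 7.750000)/2 = 7.625000
  f(7.625000) = 6.322266
  f(mid) > 0, so root is in [7.500000, 7.625000]

midpoint = 7.625000


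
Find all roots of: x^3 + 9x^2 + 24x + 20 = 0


Let p(x) = x^3 + 9x^2 + 24x + 20. By the rational root theorem (leading coefficient 1), any rational root is an integer divisor of 20: try ±1, ±2, ... in turn.
Test x = 1: value = 54 ≠ 0.
Test x = -1: value = 4 ≠ 0.
Test x = 2: value = 112 ≠ 0.
Test x = -2: value = 0 ✓, so (x + 2) is a factor.
Synthetic division by (x + 2): bring down 1; 1(-2) + 9 = 7; 7(-2) + 24 = 10; 10(-2) + 20 = 0 → quotient x^2 + 7x + 10, remainder 0.
Solve the quadratic x^2 + 7x + 10 = 0: discriminant = 7^2 - 4(1)(10) = 49 - 40 = 9.
sqrt(9) = 3, so x = (-7 ± 3)/2: x = -2 or x = -5.
Collecting all roots found:

x = -5, x = -2 (multiplicity 2)


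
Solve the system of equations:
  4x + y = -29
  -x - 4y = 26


Using Cramer's rule:
Determinant D = (4)(-4) - (-1)(1) = -16 + 1 = -15
Dx = (-29)(-4) - (26)(1) = 116 - 26 = 90
Dy = (4)(26) - (-1)(-29) = 104 - 29 = 75
x = Dx/D = 90/-15 = -6
y = Dy/D = 75/-15 = -5

x = -6, y = -5


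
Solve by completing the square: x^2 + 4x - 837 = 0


Start: x^2 + 4x - 837 = 0
Move constant: x^2 + 4x = 837
Half of 4 is 2, squared is 4
Add 4 to both sides: x^2 + 4x + 4 = 841
(x + 2)^2 = 841
x + 2 = ±29
x = -2 + 29 = 27 or x = -2 - 29 = -31

x = -31, x = 27


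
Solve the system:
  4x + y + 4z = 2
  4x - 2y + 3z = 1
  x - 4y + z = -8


Using Cramer's rule. Expand each determinant along the first row.
D  = 4*[(-2)*1 - 3*(-4)] - 1*[4*1 - 3*1] + 4*[4*(-4) - (-2)*1]
  = 4*(10) - 1*(1) + 4*(-14) = -17
Dx = 2*[(-2)*1 - 3*(-4)] - 1*[1*1 - 3*(-8)] + 4*[1*(-4) - (-2)*(-8)]
  = 2*(10) - 1*(25) + 4*(-20) = -85
Dy = 4*[1*1 - 3*(-8)] - 2*[4*1 - 3*1] + 4*[4*(-8) - 1*1]
  = 4*(25) - 2*(1) + 4*(-33) = -34
Dz = 4*[(-2)*(-8) - 1*(-4)] - 1*[4*(-8) - 1*1] + 2*[4*(-4) - (-2)*1]
  = 4*(20) - 1*(-33) + 2*(-14) = 85
x = Dx/D = -85/-17 = 5, y = Dy/D = -34/-17 = 2, z = Dz/D = 85/-17 = -5
Check eq1: (4)(5) + (1)(2) + (4)(-5) = 2 = 2 ✓
Check eq2: (4)(5) + (-2)(2) + (3)(-5) = 1 = 1 ✓
Check eq3: (1)(5) + (-4)(2) + (1)(-5) = -8 = -8 ✓

x = 5, y = 2, z = -5


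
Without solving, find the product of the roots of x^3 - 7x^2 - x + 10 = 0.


By Vieta's formulas for x^3 + bx^2 + cx + d = 0:
  r1 + r2 + r3 = -b/a = 7
  r1*r2 + r1*r3 + r2*r3 = c/a = -1
  r1*r2*r3 = -d/a = -10


Product = -10


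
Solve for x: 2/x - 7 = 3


Subtract -7 from both sides: 2/x = 10
Multiply both sides by x: 2 = 10 * x
Divide by 10: x = 1/5

x = 1/5


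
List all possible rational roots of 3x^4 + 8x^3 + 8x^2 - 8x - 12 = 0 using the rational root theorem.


Rational root theorem: possible roots are ±p/q where:
  p divides the constant term (-12): p ∈ {1, 2, 3, 4, 6, 12}
  q divides the leading coefficient (3): q ∈ {1, 3}

All possible rational roots: -12, -6, -4, -3, -2, -4/3, -1, -2/3, -1/3, 1/3, 2/3, 1, 4/3, 2, 3, 4, 6, 12

-12, -6, -4, -3, -2, -4/3, -1, -2/3, -1/3, 1/3, 2/3, 1, 4/3, 2, 3, 4, 6, 12


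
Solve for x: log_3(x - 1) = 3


Convert to exponential form: x - 1 = 3^3 = 27
x = 27 + 1 = 28
Check: log_3(28 - 1) = log_3(27) = log_3(27) = 3 ✓

x = 28


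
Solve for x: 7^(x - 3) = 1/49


Express both sides with the same base.
1/49 = 7^(-2)
Since the bases match, equate exponents: x - 3 = -2
So x = -2 - (-3) = 1

x = 1


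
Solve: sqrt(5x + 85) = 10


Square both sides: 5x + 85 = 10^2 = 100
5x = 100 - 85 = 15
x = 3
Check: sqrt(5*3 + 85) = sqrt(100) = 10 ✓

x = 3


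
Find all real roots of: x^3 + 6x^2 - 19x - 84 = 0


Let p(x) = x^3 + 6x^2 - 19x - 84. By the rational root theorem (leading coefficient 1), any rational root is an integer divisor of 84: try ±1, ±2, ... in turn.
Test x = 1: value = -96 ≠ 0.
Test x = -1: value = -60 ≠ 0.
Test x = 2: value = -90 ≠ 0.
Test x = -2: value = -30 ≠ 0.
Test x = 3: value = -60 ≠ 0.
Test x = -3: value = 0 ✓, so (x + 3) is a factor.
Synthetic division by (x + 3): bring down 1; 1(-3) + 6 = 3; 3(-3) - 19 = -28; (-28)(-3) - 84 = 0 → quotient x^2 + 3x - 28, remainder 0.
Solve the quadratic x^2 + 3x - 28 = 0: discriminant = 3^2 - 4(1)(-28) = 9 + 112 = 121.
sqrt(121) = 11, so x = (-3 ± 11)/2: x = 4 or x = -7.

x = -7, x = -3, x = 4


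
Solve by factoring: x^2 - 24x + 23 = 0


We need two numbers that multiply to 23 and add to -24.
Those numbers are -1 and -23 (since (-1) * (-23) = 23 and (-1) + (-23) = -24).
So x^2 - 24x + 23 = (x - 1)(x - 23) = 0
Setting each factor to zero: x = 1 or x = 23

x = 1, x = 23


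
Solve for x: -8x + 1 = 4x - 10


Starting with: -8x + 1 = 4x - 10
Move all x terms to left: (-8 - 4)x = -10 - 1
Simplify: -12x = -11
Divide both sides by -12: x = 11/12

x = 11/12


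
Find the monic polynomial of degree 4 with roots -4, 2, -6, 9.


A monic polynomial with roots -4, 2, -6, 9 is:
p(x) = (x + 4)(x - 2)(x + 6)(x - 9)
After multiplying by (x + 4): x + 4
After multiplying by (x - 2): x^2 + 2x - 8
After multiplying by (x + 6): x^3 + 8x^2 + 4x - 48
After multiplying by (x - 9): x^4 - x^3 - 68x^2 - 84x + 432

x^4 - x^3 - 68x^2 - 84x + 432


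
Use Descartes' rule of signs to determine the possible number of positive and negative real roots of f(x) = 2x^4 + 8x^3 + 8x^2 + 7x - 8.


Descartes' rule of signs:

For positive roots, count sign changes in f(x) = 2x^4 + 8x^3 + 8x^2 + 7x - 8:
Signs of coefficients: +, +, +, +, -
Number of sign changes: 1
Possible positive real roots: 1

For negative roots, examine f(-x) = 2x^4 - 8x^3 + 8x^2 - 7x - 8:
Signs of coefficients: +, -, +, -, -
Number of sign changes: 3
Possible negative real roots: 3, 1

Positive roots: 1; Negative roots: 3 or 1


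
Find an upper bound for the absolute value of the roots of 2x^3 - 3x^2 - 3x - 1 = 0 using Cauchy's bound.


Cauchy's bound: all roots r satisfy |r| <= 1 + max(|a_i/a_n|) for i = 0,...,n-1
where a_n is the leading coefficient.

Coefficients: [2, -3, -3, -1]
Leading coefficient a_n = 2
Ratios |a_i/a_n|: 3/2, 3/2, 1/2
Maximum ratio: 3/2
Cauchy's bound: |r| <= 1 + 3/2 = 5/2

Upper bound = 5/2


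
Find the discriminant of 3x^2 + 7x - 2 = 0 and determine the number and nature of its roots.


For ax^2 + bx + c = 0, discriminant D = b^2 - 4ac
Here a = 3, b = 7, c = -2
D = (7)^2 - 4(3)(-2) = 49 + 24 = 73

D = 73 > 0 but not a perfect square
The equation has 2 distinct real irrational roots.

Discriminant = 73, 2 distinct real irrational roots


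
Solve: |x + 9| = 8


An absolute value equation |expr| = 8 gives two cases:
Case 1: x + 9 = 8
  x = -1, so x = -1
Case 2: x + 9 = -8
  x = -17, so x = -17

x = -17, x = -1


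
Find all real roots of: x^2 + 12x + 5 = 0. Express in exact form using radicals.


Using the quadratic formula: x = (-b ± sqrt(b^2 - 4ac)) / (2a)
Here a = 1, b = 12, c = 5
Discriminant = b^2 - 4ac = 12^2 - 4(1)(5) = 144 - 20 = 124
Since discriminant = 124 > 0, there are two real roots.
x = (-12 ± 2*sqrt(31)) / 2
Simplifying: x = -6 ± sqrt(31)
Numerically: x ≈ -0.4322 or x ≈ -11.5678

x = -6 + sqrt(31) or x = -6 - sqrt(31)


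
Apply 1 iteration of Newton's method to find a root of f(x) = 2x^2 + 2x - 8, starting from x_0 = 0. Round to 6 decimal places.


Newton's method: x_(n+1) = x_n - f(x_n)/f'(x_n)
f(x) = 2x^2 + 2x - 8
f'(x) = 4x + 2

Iteration 1:
  f(0.000000) = -8.000000
  f'(0.000000) = 2.000000
  x_1 = 0.000000 - (-8.000000)/(2.000000) = 4.000000

x_1 = 4.000000


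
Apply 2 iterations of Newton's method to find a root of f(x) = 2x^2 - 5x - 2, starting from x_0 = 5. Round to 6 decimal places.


Newton's method: x_(n+1) = x_n - f(x_n)/f'(x_n)
f(x) = 2x^2 - 5x - 2
f'(x) = 4x - 5

Iteration 1:
  f(5.000000) = 23.000000
  f'(5.000000) = 15.000000
  x_1 = 5.000000 - (23.000000)/(15.000000) = 3.466667

Iteration 2:
  f(3.466667) = 4.702222
  f'(3.466667) = 8.866667
  x_2 = 3.466667 - (4.702222)/(8.866667) = 2.936341

x_2 = 2.936341


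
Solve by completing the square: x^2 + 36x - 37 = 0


Start: x^2 + 36x - 37 = 0
Move constant: x^2 + 36x = 37
Half of 36 is 18, squared is 324
Add 324 to both sides: x^2 + 36x + 324 = 361
(x + 18)^2 = 361
x + 18 = ±19
x = -18 + 19 = 1 or x = -18 - 19 = -37

x = -37, x = 1


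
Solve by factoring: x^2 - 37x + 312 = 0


We need two numbers that multiply to 312 and add to -37.
Those numbers are -24 and -13 (since (-24) * (-13) = 312 and (-24) + (-13) = -37).
So x^2 - 37x + 312 = (x - 24)(x - 13) = 0
Setting each factor to zero: x = 24 or x = 13

x = 13, x = 24


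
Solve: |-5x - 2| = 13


An absolute value equation |expr| = 13 gives two cases:
Case 1: -5x - 2 = 13
  -5x = 15, so x = -3
Case 2: -5x - 2 = -13
  -5x = -11, so x = 11/5

x = -3, x = 11/5


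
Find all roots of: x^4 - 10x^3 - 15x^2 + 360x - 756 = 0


Let p(x) = x^4 - 10x^3 - 15x^2 + 360x - 756. By the rational root theorem (leading coefficient 1), any rational root is an integer divisor of 756: try ±1, ±2, ... in turn.
Test x = 1: value = -420 ≠ 0.
Test x = -1: value = -1120 ≠ 0.
Test x = 2: value = -160 ≠ 0.
Test x = -2: value = -1440 ≠ 0.
Test x = 3: value = 0 ✓, so (x - 3) is a factor.
Synthetic division by (x - 3): bring down 1; 1(3) - 10 = -7; (-7)(3) - 15 = -36; (-36)(3) + 360 = 252; 252(3) - 756 = 0 → quotient x^3 - 7x^2 - 36x + 252, remainder 0.
Continue with the quotient x^3 - 7x^2 - 36x + 252 (candidates must divide 252; re-test x = 3 first in case it repeats).
Test x = 3: value = 108 ≠ 0.
Test x = -3: value = 270 ≠ 0.
Test x = 4: value = 60 ≠ 0.
Test x = -4: value = 220 ≠ 0.
Test x = 6: value = 0 ✓, so (x - 6) is a factor.
Synthetic division by (x - 6): bring down 1; 1(6) - 7 = -1; (-1)(6) - 36 = -42; (-42)(6) + 252 = 0 → quotient x^2 - x - 42, remainder 0.
Solve the quadratic x^2 - x - 42 = 0: discriminant = (-1)^2 - 4(1)(-42) = 1 + 168 = 169.
sqrt(169) = 13, so x = (1 ± 13)/2: x = 7 or x = -6.
Collecting all roots found:

x = -6, x = 3, x = 6, x = 7


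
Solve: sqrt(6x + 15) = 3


Square both sides: 6x + 15 = 3^2 = 9
6x = 9 - 15 = -6
x = -1
Check: sqrt(6*(-1) + 15) = sqrt(9) = 3 ✓

x = -1


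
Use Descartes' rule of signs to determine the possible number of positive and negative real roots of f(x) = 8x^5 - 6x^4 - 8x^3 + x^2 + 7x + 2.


Descartes' rule of signs:

For positive roots, count sign changes in f(x) = 8x^5 - 6x^4 - 8x^3 + x^2 + 7x + 2:
Signs of coefficients: +, -, -, +, +, +
Number of sign changes: 2
Possible positive real roots: 2, 0

For negative roots, examine f(-x) = -8x^5 - 6x^4 + 8x^3 + x^2 - 7x + 2:
Signs of coefficients: -, -, +, +, -, +
Number of sign changes: 3
Possible negative real roots: 3, 1

Positive roots: 2 or 0; Negative roots: 3 or 1


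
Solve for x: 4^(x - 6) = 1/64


Express both sides with the same base.
1/64 = 4^(-3)
Since the bases match, equate exponents: x - 6 = -3
So x = -3 - (-6) = 3

x = 3


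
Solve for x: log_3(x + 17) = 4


Convert to exponential form: x + 17 = 3^4 = 81
x = 81 - 17 = 64
Check: log_3(64 + 17) = log_3(81) = log_3(81) = 4 ✓

x = 64


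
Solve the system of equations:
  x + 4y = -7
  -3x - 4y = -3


Using Cramer's rule:
Determinant D = (1)(-4) - (-3)(4) = -4 + 12 = 8
Dx = (-7)(-4) - (-3)(4) = 28 + 12 = 40
Dy = (1)(-3) - (-3)(-7) = -3 - 21 = -24
x = Dx/D = 40/8 = 5
y = Dy/D = -24/8 = -3

x = 5, y = -3


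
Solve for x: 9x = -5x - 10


Starting with: 9x = -5x - 10
Move all x terms to left: (9 + 5)x = -10 - 0
Simplify: 14x = -10
Divide both sides by 14: x = -5/7

x = -5/7


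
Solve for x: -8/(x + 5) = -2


Multiply both sides by (x + 5): -8 = -2(x + 5)
Distribute: -8 = -2x - 10
-2x = -8 + 10 = 2
x = -1

x = -1


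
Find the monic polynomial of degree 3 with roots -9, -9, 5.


A monic polynomial with roots -9, -9, 5 is:
p(x) = (x + 9)(x + 9)(x - 5)
After multiplying by (x + 9): x + 9
After multiplying by (x + 9): x^2 + 18x + 81
After multiplying by (x - 5): x^3 + 13x^2 - 9x - 405

x^3 + 13x^2 - 9x - 405


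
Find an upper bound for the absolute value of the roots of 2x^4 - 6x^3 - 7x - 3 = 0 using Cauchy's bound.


Cauchy's bound: all roots r satisfy |r| <= 1 + max(|a_i/a_n|) for i = 0,...,n-1
where a_n is the leading coefficient.

Coefficients: [2, -6, 0, -7, -3]
Leading coefficient a_n = 2
Ratios |a_i/a_n|: 3, 0, 7/2, 3/2
Maximum ratio: 7/2
Cauchy's bound: |r| <= 1 + 7/2 = 9/2

Upper bound = 9/2


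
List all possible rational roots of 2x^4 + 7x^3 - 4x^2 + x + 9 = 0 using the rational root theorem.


Rational root theorem: possible roots are ±p/q where:
  p divides the constant term (9): p ∈ {1, 3, 9}
  q divides the leading coefficient (2): q ∈ {1, 2}

All possible rational roots: -9, -9/2, -3, -3/2, -1, -1/2, 1/2, 1, 3/2, 3, 9/2, 9

-9, -9/2, -3, -3/2, -1, -1/2, 1/2, 1, 3/2, 3, 9/2, 9


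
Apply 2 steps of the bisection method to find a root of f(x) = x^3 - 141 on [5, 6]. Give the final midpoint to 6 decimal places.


f(x) = x^3 - 141
f(5) = -16 < 0
f(6) = 75 > 0

Step 1: midpoint = (5.000000 + 6.000000)/2 = 5.500000
  f(5.500000) = 25.375000
  f(mid) > 0, so root is in [5.000000, 5.500000]

Step 2: midpoint = (5.000000 + 5.500000)/2 = 5.250000
  f(5.250000) = 3.703125
  f(mid) > 0, so root is in [5.000000, 5.250000]

midpoint = 5.250000


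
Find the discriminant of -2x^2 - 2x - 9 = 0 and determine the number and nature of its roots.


For ax^2 + bx + c = 0, discriminant D = b^2 - 4ac
Here a = -2, b = -2, c = -9
D = (-2)^2 - 4(-2)(-9) = 4 - 72 = -68

D = -68 < 0
The equation has no real roots (2 complex conjugate roots).

Discriminant = -68, no real roots (2 complex conjugate roots)


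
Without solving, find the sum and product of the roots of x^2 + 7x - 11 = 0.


By Vieta's formulas for ax^2 + bx + c = 0:
  Sum of roots = -b/a
  Product of roots = c/a

Here a = 1, b = 7, c = -11
Sum = -(7)/1 = -7
Product = -11/1 = -11

Sum = -7, Product = -11


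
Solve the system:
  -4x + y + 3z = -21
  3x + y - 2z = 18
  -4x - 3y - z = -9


Using Cramer's rule. Expand each determinant along the first row.
D  = (-4)*[1*(-1) - (-2)*(-3)] - 1*[3*(-1) - (-2)*(-4)] + 3*[3*(-3) - 1*(-4)]
  = (-4)*(-7) - 1*(-11) + 3*(-5) = 24
Dx = (-21)*[1*(-1) - (-2)*(-3)] - 1*[18*(-1) - (-2)*(-9)] + 3*[18*(-3) - 1*(-9)]
  = (-21)*(-7) - 1*(-36) + 3*(-45) = 48
Dy = (-4)*[18*(-1) - (-2)*(-9)] - (-21)*[3*(-1) - (-2)*(-4)] + 3*[3*(-9) - 18*(-4)]
  = (-4)*(-36) - (-21)*(-11) + 3*(45) = 48
Dz = (-4)*[1*(-9) - 18*(-3)] - 1*[3*(-9) - 18*(-4)] + (-21)*[3*(-3) - 1*(-4)]
  = (-4)*(45) - 1*(45) + (-21)*(-5) = -120
x = Dx/D = 48/24 = 2, y = Dy/D = 48/24 = 2, z = Dz/D = -120/24 = -5
Check eq1: (-4)(2) + (1)(2) + (3)(-5) = -21 = -21 ✓
Check eq2: (3)(2) + (1)(2) + (-2)(-5) = 18 = 18 ✓
Check eq3: (-4)(2) + (-3)(2) + (-1)(-5) = -9 = -9 ✓

x = 2, y = 2, z = -5


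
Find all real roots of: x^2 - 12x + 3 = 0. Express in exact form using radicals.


Using the quadratic formula: x = (-b ± sqrt(b^2 - 4ac)) / (2a)
Here a = 1, b = -12, c = 3
Discriminant = b^2 - 4ac = (-12)^2 - 4(1)(3) = 144 - 12 = 132
Since discriminant = 132 > 0, there are two real roots.
x = (12 ± 2*sqrt(33)) / 2
Simplifying: x = 6 ± sqrt(33)
Numerically: x ≈ 11.7446 or x ≈ 0.2554

x = 6 + sqrt(33) or x = 6 - sqrt(33)


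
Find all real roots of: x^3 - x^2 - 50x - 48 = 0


Let p(x) = x^3 - x^2 - 50x - 48. By the rational root theorem (leading coefficient 1), any rational root is an integer divisor of 48: try ±1, ±2, ... in turn.
Test x = 1: value = -98 ≠ 0.
Test x = -1: value = 0 ✓, so (x + 1) is a factor.
Synthetic division by (x + 1): bring down 1; 1(-1) - 1 = -2; (-2)(-1) - 50 = -48; (-48)(-1) - 48 = 0 → quotient x^2 - 2x - 48, remainder 0.
Solve the quadratic x^2 - 2x - 48 = 0: discriminant = (-2)^2 - 4(1)(-48) = 4 + 192 = 196.
sqrt(196) = 14, so x = (2 ± 14)/2: x = 8 or x = -6.

x = -6, x = -1, x = 8


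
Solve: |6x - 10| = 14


An absolute value equation |expr| = 14 gives two cases:
Case 1: 6x - 10 = 14
  6x = 24, so x = 4
Case 2: 6x - 10 = -14
  6x = -4, so x = -2/3

x = -2/3, x = 4


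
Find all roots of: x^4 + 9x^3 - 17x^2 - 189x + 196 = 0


Let p(x) = x^4 + 9x^3 - 17x^2 - 189x + 196. By the rational root theorem (leading coefficient 1), any rational root is an integer divisor of 196: try ±1, ±2, ... in turn.
Test x = 1: value = 0 ✓, so (x - 1) is a factor.
Synthetic division by (x - 1): bring down 1; 1(1) + 9 = 10; 10(1) - 17 = -7; (-7)(1) - 189 = -196; (-196)(1) + 196 = 0 → quotient x^3 + 10x^2 - 7x - 196, remainder 0.
Continue with the quotient x^3 + 10x^2 - 7x - 196 (candidates must divide 196; re-test x = 1 first in case it repeats).
Test x = 1: value = -192 ≠ 0.
Test x = -1: value = -180 ≠ 0.
Test x = 2: value = -162 ≠ 0.
Test x = -2: value = -150 ≠ 0.
Test x = 4: value = 0 ✓, so (x - 4) is a factor.
Synthetic division by (x - 4): bring down 1; 1(4) + 10 = 14; 14(4) - 7 = 49; 49(4) - 196 = 0 → quotient x^2 + 14x + 49, remainder 0.
Solve the quadratic x^2 + 14x + 49 = 0: discriminant = 14^2 - 4(1)(49) = 196 - 196 = 0.
Discriminant = 0, so a double root: x = -14/2 = -7.
Collecting all roots found:

x = -7 (multiplicity 2), x = 1, x = 4


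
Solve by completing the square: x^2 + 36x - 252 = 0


Start: x^2 + 36x - 252 = 0
Move constant: x^2 + 36x = 252
Half of 36 is 18, squared is 324
Add 324 to both sides: x^2 + 36x + 324 = 576
(x + 18)^2 = 576
x + 18 = ±24
x = -18 + 24 = 6 or x = -18 - 24 = -42

x = -42, x = 6


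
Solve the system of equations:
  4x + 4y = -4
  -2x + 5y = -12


Using Cramer's rule:
Determinant D = (4)(5) - (-2)(4) = 20 + 8 = 28
Dx = (-4)(5) - (-12)(4) = -20 + 48 = 28
Dy = (4)(-12) - (-2)(-4) = -48 - 8 = -56
x = Dx/D = 28/28 = 1
y = Dy/D = -56/28 = -2

x = 1, y = -2


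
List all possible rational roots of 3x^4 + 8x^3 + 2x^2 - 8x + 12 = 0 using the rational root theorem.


Rational root theorem: possible roots are ±p/q where:
  p divides the constant term (12): p ∈ {1, 2, 3, 4, 6, 12}
  q divides the leading coefficient (3): q ∈ {1, 3}

All possible rational roots: -12, -6, -4, -3, -2, -4/3, -1, -2/3, -1/3, 1/3, 2/3, 1, 4/3, 2, 3, 4, 6, 12

-12, -6, -4, -3, -2, -4/3, -1, -2/3, -1/3, 1/3, 2/3, 1, 4/3, 2, 3, 4, 6, 12


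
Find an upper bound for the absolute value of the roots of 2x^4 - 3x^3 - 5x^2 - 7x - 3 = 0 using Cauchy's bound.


Cauchy's bound: all roots r satisfy |r| <= 1 + max(|a_i/a_n|) for i = 0,...,n-1
where a_n is the leading coefficient.

Coefficients: [2, -3, -5, -7, -3]
Leading coefficient a_n = 2
Ratios |a_i/a_n|: 3/2, 5/2, 7/2, 3/2
Maximum ratio: 7/2
Cauchy's bound: |r| <= 1 + 7/2 = 9/2

Upper bound = 9/2


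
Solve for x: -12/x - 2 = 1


Subtract -2 from both sides: -12/x = 3
Multiply both sides by x: -12 = 3 * x
Divide by 3: x = -4

x = -4


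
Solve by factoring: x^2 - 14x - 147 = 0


We need two numbers that multiply to -147 and add to -14.
Those numbers are -21 and 7 (since (-21) * 7 = -147 and (-21) + 7 = -14).
So x^2 - 14x - 147 = (x - 21)(x + 7) = 0
Setting each factor to zero: x = 21 or x = -7

x = -7, x = 21


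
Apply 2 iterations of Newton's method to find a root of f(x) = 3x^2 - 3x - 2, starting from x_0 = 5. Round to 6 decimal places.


Newton's method: x_(n+1) = x_n - f(x_n)/f'(x_n)
f(x) = 3x^2 - 3x - 2
f'(x) = 6x - 3

Iteration 1:
  f(5.000000) = 58.000000
  f'(5.000000) = 27.000000
  x_1 = 5.000000 - (58.000000)/(27.000000) = 2.851852

Iteration 2:
  f(2.851852) = 13.843621
  f'(2.851852) = 14.111111
  x_2 = 2.851852 - (13.843621)/(14.111111) = 1.870808

x_2 = 1.870808


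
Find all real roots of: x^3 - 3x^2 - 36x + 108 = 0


Let p(x) = x^3 - 3x^2 - 36x + 108. By the rational root theorem (leading coefficient 1), any rational root is an integer divisor of 108: try ±1, ±2, ... in turn.
Test x = 1: value = 70 ≠ 0.
Test x = -1: value = 140 ≠ 0.
Test x = 2: value = 32 ≠ 0.
Test x = -2: value = 160 ≠ 0.
Test x = 3: value = 0 ✓, so (x - 3) is a factor.
Synthetic division by (x - 3): bring down 1; 1(3) - 3 = 0; 0(3) - 36 = -36; (-36)(3) + 108 = 0 → quotient x^2 - 36, remainder 0.
Solve the quadratic x^2 - 36 = 0: discriminant = 0^2 - 4(1)(-36) = 0 + 144 = 144.
sqrt(144) = 12, so x = (0 ± 12)/2: x = 6 or x = -6.

x = -6, x = 3, x = 6


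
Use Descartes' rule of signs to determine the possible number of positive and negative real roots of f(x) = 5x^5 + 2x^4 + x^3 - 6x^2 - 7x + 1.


Descartes' rule of signs:

For positive roots, count sign changes in f(x) = 5x^5 + 2x^4 + x^3 - 6x^2 - 7x + 1:
Signs of coefficients: +, +, +, -, -, +
Number of sign changes: 2
Possible positive real roots: 2, 0

For negative roots, examine f(-x) = -5x^5 + 2x^4 - x^3 - 6x^2 + 7x + 1:
Signs of coefficients: -, +, -, -, +, +
Number of sign changes: 3
Possible negative real roots: 3, 1

Positive roots: 2 or 0; Negative roots: 3 or 1


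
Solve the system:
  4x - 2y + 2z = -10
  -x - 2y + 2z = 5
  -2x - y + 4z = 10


Using Cramer's rule. Expand each determinant along the first row.
D  = 4*[(-2)*4 - 2*(-1)] - (-2)*[(-1)*4 - 2*(-2)] + 2*[(-1)*(-1) - (-2)*(-2)]
  = 4*(-6) - (-2)*(0) + 2*(-3) = -30
Dx = (-10)*[(-2)*4 - 2*(-1)] - (-2)*[5*4 - 2*10] + 2*[5*(-1) - (-2)*10]
  = (-10)*(-6) - (-2)*(0) + 2*(15) = 90
Dy = 4*[5*4 - 2*10] - (-10)*[(-1)*4 - 2*(-2)] + 2*[(-1)*10 - 5*(-2)]
  = 4*(0) - (-10)*(0) + 2*(0) = 0
Dz = 4*[(-2)*10 - 5*(-1)] - (-2)*[(-1)*10 - 5*(-2)] + (-10)*[(-1)*(-1) - (-2)*(-2)]
  = 4*(-15) - (-2)*(0) + (-10)*(-3) = -30
x = Dx/D = 90/-30 = -3, y = Dy/D = 0/-30 = 0, z = Dz/D = -30/-30 = 1
Check eq1: (4)(-3) + (-2)(0) + (2)(1) = -10 = -10 ✓
Check eq2: (-1)(-3) + (-2)(0) + (2)(1) = 5 = 5 ✓
Check eq3: (-2)(-3) + (-1)(0) + (4)(1) = 10 = 10 ✓

x = -3, y = 0, z = 1


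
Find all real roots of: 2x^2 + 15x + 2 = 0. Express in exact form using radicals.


Using the quadratic formula: x = (-b ± sqrt(b^2 - 4ac)) / (2a)
Here a = 2, b = 15, c = 2
Discriminant = b^2 - 4ac = 15^2 - 4(2)(2) = 225 - 16 = 209
Since discriminant = 209 > 0, there are two real roots.
x = (-15 ± sqrt(209)) / 4
Numerically: x ≈ -0.1358 or x ≈ -7.3642

x = (-15 + sqrt(209)) / 4 or x = (-15 - sqrt(209)) / 4


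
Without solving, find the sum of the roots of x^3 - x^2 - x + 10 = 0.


By Vieta's formulas for x^3 + bx^2 + cx + d = 0:
  r1 + r2 + r3 = -b/a = 1
  r1*r2 + r1*r3 + r2*r3 = c/a = -1
  r1*r2*r3 = -d/a = -10


Sum = 1


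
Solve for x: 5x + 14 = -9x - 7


Starting with: 5x + 14 = -9x - 7
Move all x terms to left: (5 + 9)x = -7 - 14
Simplify: 14x = -21
Divide both sides by 14: x = -3/2

x = -3/2


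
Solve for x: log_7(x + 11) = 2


Convert to exponential form: x + 11 = 7^2 = 49
x = 49 - 11 = 38
Check: log_7(38 + 11) = log_7(49) = log_7(49) = 2 ✓

x = 38


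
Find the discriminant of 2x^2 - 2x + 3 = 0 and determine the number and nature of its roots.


For ax^2 + bx + c = 0, discriminant D = b^2 - 4ac
Here a = 2, b = -2, c = 3
D = (-2)^2 - 4(2)(3) = 4 - 24 = -20

D = -20 < 0
The equation has no real roots (2 complex conjugate roots).

Discriminant = -20, no real roots (2 complex conjugate roots)


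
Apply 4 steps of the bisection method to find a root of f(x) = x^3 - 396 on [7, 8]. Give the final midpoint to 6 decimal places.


f(x) = x^3 - 396
f(7) = -53 < 0
f(8) = 116 > 0

Step 1: midpoint = (7.000000 + 8.000000)/2 = 7.500000
  f(7.500000) = 25.875000
  f(mid) > 0, so root is in [7.000000, 7.500000]

Step 2: midpoint = (7.000000 + 7.500000)/2 = 7.250000
  f(7.250000) = -14.921875
  f(mid) < 0, so root is in [7.250000, 7.500000]

Step 3: midpoint = (7.250000 + 7.500000)/2 = 7.375000
  f(7.375000) = 5.130859
  f(mid) > 0, so root is in [7.250000, 7.375000]

Step 4: midpoint = (7.250000 + 7.375000)/2 = 7.312500
  f(7.312500) = -4.981201
  f(mid) < 0, so root is in [7.312500, 7.375000]

midpoint = 7.312500


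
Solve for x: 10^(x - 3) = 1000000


Express both sides with the same base.
1000000 = 10^6
Since the bases match, equate exponents: x - 3 = 6
So x = 6 - (-3) = 9

x = 9


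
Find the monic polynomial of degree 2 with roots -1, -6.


A monic polynomial with roots -1, -6 is:
p(x) = (x + 1)(x + 6)
After multiplying by (x + 1): x + 1
After multiplying by (x + 6): x^2 + 7x + 6

x^2 + 7x + 6


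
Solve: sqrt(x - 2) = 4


Square both sides: x - 2 = 4^2 = 16
x = 16 + 2 = 18
x = 18
Check: sqrt(1*18 - 2) = sqrt(16) = 4 ✓

x = 18


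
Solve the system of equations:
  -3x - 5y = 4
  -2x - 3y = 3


Using Cramer's rule:
Determinant D = (-3)(-3) - (-2)(-5) = 9 - 10 = -1
Dx = (4)(-3) - (3)(-5) = -12 + 15 = 3
Dy = (-3)(3) - (-2)(4) = -9 + 8 = -1
x = Dx/D = 3/-1 = -3
y = Dy/D = -1/-1 = 1

x = -3, y = 1


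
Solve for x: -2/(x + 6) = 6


Multiply both sides by (x + 6): -2 = 6(x + 6)
Distribute: -2 = 6x + 36
6x = -2 - 36 = -38
x = -19/3

x = -19/3


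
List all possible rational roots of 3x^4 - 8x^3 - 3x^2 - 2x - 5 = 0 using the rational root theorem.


Rational root theorem: possible roots are ±p/q where:
  p divides the constant term (-5): p ∈ {1, 5}
  q divides the leading coefficient (3): q ∈ {1, 3}

All possible rational roots: -5, -5/3, -1, -1/3, 1/3, 1, 5/3, 5

-5, -5/3, -1, -1/3, 1/3, 1, 5/3, 5


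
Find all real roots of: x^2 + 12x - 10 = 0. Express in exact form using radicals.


Using the quadratic formula: x = (-b ± sqrt(b^2 - 4ac)) / (2a)
Here a = 1, b = 12, c = -10
Discriminant = b^2 - 4ac = 12^2 - 4(1)(-10) = 144 + 40 = 184
Since discriminant = 184 > 0, there are two real roots.
x = (-12 ± 2*sqrt(46)) / 2
Simplifying: x = -6 ± sqrt(46)
Numerically: x ≈ 0.7823 or x ≈ -12.7823

x = -6 + sqrt(46) or x = -6 - sqrt(46)


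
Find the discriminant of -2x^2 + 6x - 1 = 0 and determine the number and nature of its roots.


For ax^2 + bx + c = 0, discriminant D = b^2 - 4ac
Here a = -2, b = 6, c = -1
D = (6)^2 - 4(-2)(-1) = 36 - 8 = 28

D = 28 > 0 but not a perfect square
The equation has 2 distinct real irrational roots.

Discriminant = 28, 2 distinct real irrational roots


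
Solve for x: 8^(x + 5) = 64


Express both sides with the same base.
64 = 8^2
Since the bases match, equate exponents: x + 5 = 2
So x = 2 - (5) = -3

x = -3


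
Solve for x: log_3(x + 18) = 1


Convert to exponential form: x + 18 = 3^1 = 3
x = 3 - 18 = -15
Check: log_3(-15 + 18) = log_3(3) = log_3(3) = 1 ✓

x = -15


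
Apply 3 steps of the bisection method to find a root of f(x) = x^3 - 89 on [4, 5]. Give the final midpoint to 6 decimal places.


f(x) = x^3 - 89
f(4) = -25 < 0
f(5) = 36 > 0

Step 1: midpoint = (4.000000 + 5.000000)/2 = 4.500000
  f(4.500000) = 2.125000
  f(mid) > 0, so root is in [4.000000, 4.500000]

Step 2: midpoint = (4.000000 + 4.500000)/2 = 4.250000
  f(4.250000) = -12.234375
  f(mid) < 0, so root is in [4.250000, 4.500000]

Step 3: midpoint = (4.250000 + 4.500000)/2 = 4.375000
  f(4.375000) = -5.259766
  f(mid) < 0, so root is in [4.375000, 4.500000]

midpoint = 4.375000


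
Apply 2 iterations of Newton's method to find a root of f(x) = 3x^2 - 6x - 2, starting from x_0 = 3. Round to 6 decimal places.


Newton's method: x_(n+1) = x_n - f(x_n)/f'(x_n)
f(x) = 3x^2 - 6x - 2
f'(x) = 6x - 6

Iteration 1:
  f(3.000000) = 7.000000
  f'(3.000000) = 12.000000
  x_1 = 3.000000 - (7.000000)/(12.000000) = 2.416667

Iteration 2:
  f(2.416667) = 1.020833
  f'(2.416667) = 8.500000
  x_2 = 2.416667 - (1.020833)/(8.500000) = 2.296569

x_2 = 2.296569


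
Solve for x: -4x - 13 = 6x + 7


Starting with: -4x - 13 = 6x + 7
Move all x terms to left: (-4 - 6)x = 7 + 13
Simplify: -10x = 20
Divide both sides by -10: x = -2

x = -2


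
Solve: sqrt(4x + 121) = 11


Square both sides: 4x + 121 = 11^2 = 121
4x = 121 - 121 = 0
x = 0
Check: sqrt(4*0 + 121) = sqrt(121) = 11 ✓

x = 0


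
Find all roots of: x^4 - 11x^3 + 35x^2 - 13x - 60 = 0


Let p(x) = x^4 - 11x^3 + 35x^2 - 13x - 60. By the rational root theorem (leading coefficient 1), any rational root is an integer divisor of 60: try ±1, ±2, ... in turn.
Test x = 1: value = -48 ≠ 0.
Test x = -1: value = 0 ✓, so (x + 1) is a factor.
Synthetic division by (x + 1): bring down 1; 1(-1) - 11 = -12; (-12)(-1) + 35 = 47; 47(-1) - 13 = -60; (-60)(-1) - 60 = 0 → quotient x^3 - 12x^2 + 47x - 60, remainder 0.
Continue with the quotient x^3 - 12x^2 + 47x - 60 (candidates must divide 60; re-test x = -1 first in case it repeats).
Test x = -1: value = -120 ≠ 0.
Test x = 2: value = -6 ≠ 0.
Test x = -2: value = -210 ≠ 0.
Test x = 3: value = 0 ✓, so (x - 3) is a factor.
Synthetic division by (x - 3): bring down 1; 1(3) - 12 = -9; (-9)(3) + 47 = 20; 20(3) - 60 = 0 → quotient x^2 - 9x + 20, remainder 0.
Solve the quadratic x^2 - 9x + 20 = 0: discriminant = (-9)^2 - 4(1)(20) = 81 - 80 = 1.
sqrt(1) = 1, so x = (9 ± 1)/2: x = 5 or x = 4.
Collecting all roots found:

x = -1, x = 3, x = 4, x = 5


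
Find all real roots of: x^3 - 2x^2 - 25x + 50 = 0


Let p(x) = x^3 - 2x^2 - 25x + 50. By the rational root theorem (leading coefficient 1), any rational root is an integer divisor of 50: try ±1, ±2, ... in turn.
Test x = 1: value = 24 ≠ 0.
Test x = -1: value = 72 ≠ 0.
Test x = 2: value = 0 ✓, so (x - 2) is a factor.
Synthetic division by (x - 2): bring down 1; 1(2) - 2 = 0; 0(2) - 25 = -25; (-25)(2) + 50 = 0 → quotient x^2 - 25, remainder 0.
Solve the quadratic x^2 - 25 = 0: discriminant = 0^2 - 4(1)(-25) = 0 + 100 = 100.
sqrt(100) = 10, so x = (0 ± 10)/2: x = 5 or x = -5.

x = -5, x = 2, x = 5


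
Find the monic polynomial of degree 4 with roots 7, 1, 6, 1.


A monic polynomial with roots 7, 1, 6, 1 is:
p(x) = (x - 7)(x - 1)(x - 6)(x - 1)
After multiplying by (x - 7): x - 7
After multiplying by (x - 1): x^2 - 8x + 7
After multiplying by (x - 6): x^3 - 14x^2 + 55x - 42
After multiplying by (x - 1): x^4 - 15x^3 + 69x^2 - 97x + 42

x^4 - 15x^3 + 69x^2 - 97x + 42


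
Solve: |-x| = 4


An absolute value equation |expr| = 4 gives two cases:
Case 1: -x = 4
  -x = 4, so x = -4
Case 2: -x = -4
  -x = -4, so x = 4

x = -4, x = 4


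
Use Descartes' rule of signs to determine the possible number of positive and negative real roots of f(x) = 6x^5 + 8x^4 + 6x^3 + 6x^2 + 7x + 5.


Descartes' rule of signs:

For positive roots, count sign changes in f(x) = 6x^5 + 8x^4 + 6x^3 + 6x^2 + 7x + 5:
Signs of coefficients: +, +, +, +, +, +
Number of sign changes: 0
Possible positive real roots: 0

For negative roots, examine f(-x) = -6x^5 + 8x^4 - 6x^3 + 6x^2 - 7x + 5:
Signs of coefficients: -, +, -, +, -, +
Number of sign changes: 5
Possible negative real roots: 5, 3, 1

Positive roots: 0; Negative roots: 5 or 3 or 1


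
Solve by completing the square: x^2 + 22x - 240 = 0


Start: x^2 + 22x - 240 = 0
Move constant: x^2 + 22x = 240
Half of 22 is 11, squared is 121
Add 121 to both sides: x^2 + 22x + 121 = 361
(x + 11)^2 = 361
x + 11 = ±19
x = -11 + 19 = 8 or x = -11 - 19 = -30

x = -30, x = 8


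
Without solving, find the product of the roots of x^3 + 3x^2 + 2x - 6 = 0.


By Vieta's formulas for x^3 + bx^2 + cx + d = 0:
  r1 + r2 + r3 = -b/a = -3
  r1*r2 + r1*r3 + r2*r3 = c/a = 2
  r1*r2*r3 = -d/a = 6


Product = 6


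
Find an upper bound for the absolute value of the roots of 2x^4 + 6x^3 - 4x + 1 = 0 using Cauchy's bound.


Cauchy's bound: all roots r satisfy |r| <= 1 + max(|a_i/a_n|) for i = 0,...,n-1
where a_n is the leading coefficient.

Coefficients: [2, 6, 0, -4, 1]
Leading coefficient a_n = 2
Ratios |a_i/a_n|: 3, 0, 2, 1/2
Maximum ratio: 3
Cauchy's bound: |r| <= 1 + 3 = 4

Upper bound = 4


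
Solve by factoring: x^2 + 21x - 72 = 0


We need two numbers that multiply to -72 and add to 21.
Those numbers are -3 and 24 (since (-3) * 24 = -72 and (-3) + 24 = 21).
So x^2 + 21x - 72 = (x - 3)(x + 24) = 0
Setting each factor to zero: x = 3 or x = -24

x = -24, x = 3


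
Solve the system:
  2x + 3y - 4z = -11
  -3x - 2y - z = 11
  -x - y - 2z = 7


Using Cramer's rule. Expand each determinant along the first row.
D  = 2*[(-2)*(-2) - (-1)*(-1)] - 3*[(-3)*(-2) - (-1)*(-1)] + (-4)*[(-3)*(-1) - (-2)*(-1)]
  = 2*(3) - 3*(5) + (-4)*(1) = -13
Dx = (-11)*[(-2)*(-2) - (-1)*(-1)] - 3*[11*(-2) - (-1)*7] + (-4)*[11*(-1) - (-2)*7]
  = (-11)*(3) - 3*(-15) + (-4)*(3) = 0
Dy = 2*[11*(-2) - (-1)*7] - (-11)*[(-3)*(-2) - (-1)*(-1)] + (-4)*[(-3)*7 - 11*(-1)]
  = 2*(-15) - (-11)*(5) + (-4)*(-10) = 65
Dz = 2*[(-2)*7 - 11*(-1)] - 3*[(-3)*7 - 11*(-1)] + (-11)*[(-3)*(-1) - (-2)*(-1)]
  = 2*(-3) - 3*(-10) + (-11)*(1) = 13
x = Dx/D = 0/-13 = 0, y = Dy/D = 65/-13 = -5, z = Dz/D = 13/-13 = -1
Check eq1: (2)(0) + (3)(-5) + (-4)(-1) = -11 = -11 ✓
Check eq2: (-3)(0) + (-2)(-5) + (-1)(-1) = 11 = 11 ✓
Check eq3: (-1)(0) + (-1)(-5) + (-2)(-1) = 7 = 7 ✓

x = 0, y = -5, z = -1


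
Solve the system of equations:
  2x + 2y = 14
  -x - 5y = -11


Using Cramer's rule:
Determinant D = (2)(-5) - (-1)(2) = -10 + 2 = -8
Dx = (14)(-5) - (-11)(2) = -70 + 22 = -48
Dy = (2)(-11) - (-1)(14) = -22 + 14 = -8
x = Dx/D = -48/-8 = 6
y = Dy/D = -8/-8 = 1

x = 6, y = 1


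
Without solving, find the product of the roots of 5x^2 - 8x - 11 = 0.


By Vieta's formulas for ax^2 + bx + c = 0:
  Sum of roots = -b/a
  Product of roots = c/a

Here a = 5, b = -8, c = -11
Sum = -(-8)/5 = 8/5
Product = -11/5 = -11/5

Product = -11/5


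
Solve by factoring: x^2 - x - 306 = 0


We need two numbers that multiply to -306 and add to -1.
Those numbers are -18 and 17 (since (-18) * 17 = -306 and (-18) + 17 = -1).
So x^2 - x - 306 = (x - 18)(x + 17) = 0
Setting each factor to zero: x = 18 or x = -17

x = -17, x = 18


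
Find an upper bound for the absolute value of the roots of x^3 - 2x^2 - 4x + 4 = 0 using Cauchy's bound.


Cauchy's bound: all roots r satisfy |r| <= 1 + max(|a_i/a_n|) for i = 0,...,n-1
where a_n is the leading coefficient.

Coefficients: [1, -2, -4, 4]
Leading coefficient a_n = 1
Ratios |a_i/a_n|: 2, 4, 4
Maximum ratio: 4
Cauchy's bound: |r| <= 1 + 4 = 5

Upper bound = 5


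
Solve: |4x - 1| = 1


An absolute value equation |expr| = 1 gives two cases:
Case 1: 4x - 1 = 1
  4x = 2, so x = 1/2
Case 2: 4x - 1 = -1
  4x = 0, so x = 0

x = 0, x = 1/2


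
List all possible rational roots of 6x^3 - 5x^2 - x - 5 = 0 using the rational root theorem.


Rational root theorem: possible roots are ±p/q where:
  p divides the constant term (-5): p ∈ {1, 5}
  q divides the leading coefficient (6): q ∈ {1, 2, 3, 6}

All possible rational roots: -5, -5/2, -5/3, -1, -5/6, -1/2, -1/3, -1/6, 1/6, 1/3, 1/2, 5/6, 1, 5/3, 5/2, 5

-5, -5/2, -5/3, -1, -5/6, -1/2, -1/3, -1/6, 1/6, 1/3, 1/2, 5/6, 1, 5/3, 5/2, 5


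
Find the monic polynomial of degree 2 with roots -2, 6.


A monic polynomial with roots -2, 6 is:
p(x) = (x + 2)(x - 6)
After multiplying by (x + 2): x + 2
After multiplying by (x - 6): x^2 - 4x - 12

x^2 - 4x - 12


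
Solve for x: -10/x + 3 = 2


Subtract 3 from both sides: -10/x = -1
Multiply both sides by x: -10 = -1 * x
Divide by -1: x = 10

x = 10


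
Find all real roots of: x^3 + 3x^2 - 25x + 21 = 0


Let p(x) = x^3 + 3x^2 - 25x + 21. By the rational root theorem (leading coefficient 1), any rational root is an integer divisor of 21: try ±1, ±2, ... in turn.
Test x = 1: value = 0 ✓, so (x - 1) is a factor.
Synthetic division by (x - 1): bring down 1; 1(1) + 3 = 4; 4(1) - 25 = -21; (-21)(1) + 21 = 0 → quotient x^2 + 4x - 21, remainder 0.
Solve the quadratic x^2 + 4x - 21 = 0: discriminant = 4^2 - 4(1)(-21) = 16 + 84 = 100.
sqrt(100) = 10, so x = (-4 ± 10)/2: x = 3 or x = -7.

x = -7, x = 1, x = 3


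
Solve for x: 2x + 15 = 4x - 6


Starting with: 2x + 15 = 4x - 6
Move all x terms to left: (2 - 4)x = -6 - 15
Simplify: -2x = -21
Divide both sides by -2: x = 21/2

x = 21/2


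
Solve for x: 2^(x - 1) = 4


Express both sides with the same base.
4 = 2^2
Since the bases match, equate exponents: x - 1 = 2
So x = 2 - (-1) = 3

x = 3


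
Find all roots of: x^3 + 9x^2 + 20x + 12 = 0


Let p(x) = x^3 + 9x^2 + 20x + 12. By the rational root theorem (leading coefficient 1), any rational root is an integer divisor of 12: try ±1, ±2, ... in turn.
Test x = 1: value = 42 ≠ 0.
Test x = -1: value = 0 ✓, so (x + 1) is a factor.
Synthetic division by (x + 1): bring down 1; 1(-1) + 9 = 8; 8(-1) + 20 = 12; 12(-1) + 12 = 0 → quotient x^2 + 8x + 12, remainder 0.
Solve the quadratic x^2 + 8x + 12 = 0: discriminant = 8^2 - 4(1)(12) = 64 - 48 = 16.
sqrt(16) = 4, so x = (-8 ± 4)/2: x = -2 or x = -6.
Collecting all roots found:

x = -6, x = -2, x = -1


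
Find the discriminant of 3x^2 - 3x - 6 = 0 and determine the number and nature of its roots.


For ax^2 + bx + c = 0, discriminant D = b^2 - 4ac
Here a = 3, b = -3, c = -6
D = (-3)^2 - 4(3)(-6) = 9 + 72 = 81

D = 81 > 0 and is a perfect square (sqrt = 9)
The equation has 2 distinct real rational roots.

Discriminant = 81, 2 distinct real rational roots


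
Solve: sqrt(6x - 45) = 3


Square both sides: 6x - 45 = 3^2 = 9
6x = 9 + 45 = 54
x = 9
Check: sqrt(6*9 - 45) = sqrt(9) = 3 ✓

x = 9


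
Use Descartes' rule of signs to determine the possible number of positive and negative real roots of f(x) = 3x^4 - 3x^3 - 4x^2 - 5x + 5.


Descartes' rule of signs:

For positive roots, count sign changes in f(x) = 3x^4 - 3x^3 - 4x^2 - 5x + 5:
Signs of coefficients: +, -, -, -, +
Number of sign changes: 2
Possible positive real roots: 2, 0

For negative roots, examine f(-x) = 3x^4 + 3x^3 - 4x^2 + 5x + 5:
Signs of coefficients: +, +, -, +, +
Number of sign changes: 2
Possible negative real roots: 2, 0

Positive roots: 2 or 0; Negative roots: 2 or 0


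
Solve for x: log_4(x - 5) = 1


Convert to exponential form: x - 5 = 4^1 = 4
x = 4 + 5 = 9
Check: log_4(9 - 5) = log_4(4) = log_4(4) = 1 ✓

x = 9


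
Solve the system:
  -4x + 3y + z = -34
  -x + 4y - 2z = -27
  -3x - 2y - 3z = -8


Using Cramer's rule. Expand each determinant along the first row.
D  = (-4)*[4*(-3) - (-2)*(-2)] - 3*[(-1)*(-3) - (-2)*(-3)] + 1*[(-1)*(-2) - 4*(-3)]
  = (-4)*(-16) - 3*(-3) + 1*(14) = 87
Dx = (-34)*[4*(-3) - (-2)*(-2)] - 3*[(-27)*(-3) - (-2)*(-8)] + 1*[(-27)*(-2) - 4*(-8)]
  = (-34)*(-16) - 3*(65) + 1*(86) = 435
Dy = (-4)*[(-27)*(-3) - (-2)*(-8)] - (-34)*[(-1)*(-3) - (-2)*(-3)] + 1*[(-1)*(-8) - (-27)*(-3)]
  = (-4)*(65) - (-34)*(-3) + 1*(-73) = -435
Dz = (-4)*[4*(-8) - (-27)*(-2)] - 3*[(-1)*(-8) - (-27)*(-3)] + (-34)*[(-1)*(-2) - 4*(-3)]
  = (-4)*(-86) - 3*(-73) + (-34)*(14) = 87
x = Dx/D = 435/87 = 5, y = Dy/D = -435/87 = -5, z = Dz/D = 87/87 = 1
Check eq1: (-4)(5) + (3)(-5) + (1)(1) = -34 = -34 ✓
Check eq2: (-1)(5) + (4)(-5) + (-2)(1) = -27 = -27 ✓
Check eq3: (-3)(5) + (-2)(-5) + (-3)(1) = -8 = -8 ✓

x = 5, y = -5, z = 1


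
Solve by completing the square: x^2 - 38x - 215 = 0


Start: x^2 - 38x - 215 = 0
Move constant: x^2 - 38x = 215
Half of -38 is -19, squared is 361
Add 361 to both sides: x^2 - 38x + 361 = 576
(x - 19)^2 = 576
x - 19 = ±24
x = 19 + 24 = 43 or x = 19 - 24 = -5

x = -5, x = 43


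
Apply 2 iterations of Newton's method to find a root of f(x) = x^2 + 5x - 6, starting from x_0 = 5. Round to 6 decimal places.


Newton's method: x_(n+1) = x_n - f(x_n)/f'(x_n)
f(x) = x^2 + 5x - 6
f'(x) = 2x + 5

Iteration 1:
  f(5.000000) = 44.000000
  f'(5.000000) = 15.000000
  x_1 = 5.000000 - (44.000000)/(15.000000) = 2.066667

Iteration 2:
  f(2.066667) = 8.604444
  f'(2.066667) = 9.133333
  x_2 = 2.066667 - (8.604444)/(9.133333) = 1.124574

x_2 = 1.124574


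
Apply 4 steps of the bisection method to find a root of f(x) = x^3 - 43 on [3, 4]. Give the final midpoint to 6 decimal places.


f(x) = x^3 - 43
f(3) = -16 < 0
f(4) = 21 > 0

Step 1: midpoint = (3.000000 + 4.000000)/2 = 3.500000
  f(3.500000) = -0.125000
  f(mid) < 0, so root is in [3.500000, 4.000000]

Step 2: midpoint = (3.500000 + 4.000000)/2 = 3.750000
  f(3.750000) = 9.734375
  f(mid) > 0, so root is in [3.500000, 3.750000]

Step 3: midpoint = (3.500000 + 3.750000)/2 = 3.625000
  f(3.625000) = 4.634766
  f(mid) > 0, so root is in [3.500000, 3.625000]

Step 4: midpoint = (3.500000 + 3.625000)/2 = 3.562500
  f(3.562500) = 2.213135
  f(mid) > 0, so root is in [3.500000, 3.562500]

midpoint = 3.562500
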